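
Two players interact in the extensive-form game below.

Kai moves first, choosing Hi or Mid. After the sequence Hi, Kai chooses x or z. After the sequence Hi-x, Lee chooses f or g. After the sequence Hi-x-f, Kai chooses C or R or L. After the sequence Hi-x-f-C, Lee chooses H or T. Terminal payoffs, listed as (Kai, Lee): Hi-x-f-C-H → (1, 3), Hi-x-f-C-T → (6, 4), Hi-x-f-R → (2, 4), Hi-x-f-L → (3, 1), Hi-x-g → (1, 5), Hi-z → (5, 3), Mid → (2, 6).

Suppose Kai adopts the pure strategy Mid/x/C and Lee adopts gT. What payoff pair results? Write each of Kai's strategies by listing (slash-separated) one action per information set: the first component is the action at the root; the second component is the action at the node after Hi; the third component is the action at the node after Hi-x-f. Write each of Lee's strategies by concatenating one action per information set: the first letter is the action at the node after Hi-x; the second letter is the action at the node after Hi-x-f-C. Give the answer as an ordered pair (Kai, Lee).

Trace the play path from the root:
  Kai plays Mid
→ terminal payoff (2, 6).
(Kai's choice at the node after Hi is never reached on this path, so it doesn't affect the outcome.)

(2, 6)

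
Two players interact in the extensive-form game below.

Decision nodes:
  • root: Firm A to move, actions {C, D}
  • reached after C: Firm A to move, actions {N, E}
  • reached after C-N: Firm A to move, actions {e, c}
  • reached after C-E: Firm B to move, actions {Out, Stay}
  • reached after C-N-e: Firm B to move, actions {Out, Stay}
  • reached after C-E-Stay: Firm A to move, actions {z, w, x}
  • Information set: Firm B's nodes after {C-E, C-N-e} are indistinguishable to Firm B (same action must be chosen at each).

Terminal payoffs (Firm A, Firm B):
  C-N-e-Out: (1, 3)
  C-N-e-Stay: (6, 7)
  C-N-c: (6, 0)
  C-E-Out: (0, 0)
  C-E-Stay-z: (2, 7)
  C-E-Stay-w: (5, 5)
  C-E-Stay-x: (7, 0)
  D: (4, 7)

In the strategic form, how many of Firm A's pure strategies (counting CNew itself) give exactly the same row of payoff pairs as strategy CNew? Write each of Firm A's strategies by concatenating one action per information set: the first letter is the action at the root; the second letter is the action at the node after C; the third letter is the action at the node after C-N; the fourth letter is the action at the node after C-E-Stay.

3

Row for CNew (columns Out, Stay): (1,3) (6,7).
Under CNew, Firm A's choice at the node after C-E-Stay can never be reached regardless of what Firm B does, so varying those choices leaves every outcome unchanged.
Holding the reachable choices fixed and varying the unreachable one freely already gives 3 equivalent strategies.
No other strategy reproduces this row, so those 3 are the full class: CNez, CNew, CNex.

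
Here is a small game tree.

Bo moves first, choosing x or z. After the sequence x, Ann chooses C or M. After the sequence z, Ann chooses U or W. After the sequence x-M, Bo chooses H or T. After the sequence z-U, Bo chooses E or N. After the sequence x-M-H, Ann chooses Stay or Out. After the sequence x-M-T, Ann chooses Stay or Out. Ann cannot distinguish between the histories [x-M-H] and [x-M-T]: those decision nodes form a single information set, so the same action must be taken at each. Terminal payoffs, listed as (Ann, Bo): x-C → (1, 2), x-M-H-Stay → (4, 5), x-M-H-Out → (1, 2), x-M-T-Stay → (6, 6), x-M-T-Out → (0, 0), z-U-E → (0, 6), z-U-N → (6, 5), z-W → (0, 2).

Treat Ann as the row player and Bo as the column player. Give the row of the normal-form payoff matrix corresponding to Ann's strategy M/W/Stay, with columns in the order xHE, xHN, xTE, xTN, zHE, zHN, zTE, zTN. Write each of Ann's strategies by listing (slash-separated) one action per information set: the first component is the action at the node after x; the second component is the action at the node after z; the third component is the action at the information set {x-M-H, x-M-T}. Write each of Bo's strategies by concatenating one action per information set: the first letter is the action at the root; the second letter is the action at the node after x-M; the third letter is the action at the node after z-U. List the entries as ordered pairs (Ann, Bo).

vs xHE: Bo plays x → Ann plays M at [x] → Bo plays H at [x-M] → Ann plays Stay at [x-M-H] → (4, 5)
vs xHN: Bo plays x → Ann plays M at [x] → Bo plays H at [x-M] → Ann plays Stay at [x-M-H] → (4, 5)
vs xTE: Bo plays x → Ann plays M at [x] → Bo plays T at [x-M] → Ann plays Stay at [x-M-T] → (6, 6)
vs xTN: Bo plays x → Ann plays M at [x] → Bo plays T at [x-M] → Ann plays Stay at [x-M-T] → (6, 6)
vs zHE: Bo plays z → Ann plays W at [z] → (0, 2)
vs zHN: Bo plays z → Ann plays W at [z] → (0, 2)
vs zTE: Bo plays z → Ann plays W at [z] → (0, 2)
vs zTN: Bo plays z → Ann plays W at [z] → (0, 2)

(4,5) (4,5) (6,6) (6,6) (0,2) (0,2) (0,2) (0,2)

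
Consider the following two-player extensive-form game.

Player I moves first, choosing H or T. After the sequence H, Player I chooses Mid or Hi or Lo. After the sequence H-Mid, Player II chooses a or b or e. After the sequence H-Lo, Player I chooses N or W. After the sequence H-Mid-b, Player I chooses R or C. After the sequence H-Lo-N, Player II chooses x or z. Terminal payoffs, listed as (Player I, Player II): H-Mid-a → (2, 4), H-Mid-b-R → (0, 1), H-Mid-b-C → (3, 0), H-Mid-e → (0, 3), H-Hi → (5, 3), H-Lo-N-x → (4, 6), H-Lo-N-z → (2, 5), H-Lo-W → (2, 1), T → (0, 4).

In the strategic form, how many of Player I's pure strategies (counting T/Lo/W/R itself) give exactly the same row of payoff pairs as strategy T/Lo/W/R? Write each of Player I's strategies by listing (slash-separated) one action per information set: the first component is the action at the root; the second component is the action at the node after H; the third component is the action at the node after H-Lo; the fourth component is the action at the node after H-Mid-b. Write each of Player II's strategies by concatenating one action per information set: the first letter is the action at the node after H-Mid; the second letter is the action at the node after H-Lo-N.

Row for T/Lo/W/R (columns ax, az, bx, bz, ex, ez): (0,4) (0,4) (0,4) (0,4) (0,4) (0,4).
Under T/Lo/W/R, Player I's choice at the node after H and at the node after H-Lo and at the node after H-Mid-b can never be reached regardless of what Player II does, so varying those choices leaves every outcome unchanged.
Holding the reachable choices fixed and varying the unreachable ones freely already gives 3 × 2 × 2 = 12 equivalent strategies.
No other strategy reproduces this row, so those 12 are the full class: T/Mid/N/R, T/Mid/N/C, T/Mid/W/R, T/Mid/W/C, T/Hi/N/R, T/Hi/N/C, T/Hi/W/R, T/Hi/W/C, T/Lo/N/R, T/Lo/N/C, T/Lo/W/R, T/Lo/W/C.

12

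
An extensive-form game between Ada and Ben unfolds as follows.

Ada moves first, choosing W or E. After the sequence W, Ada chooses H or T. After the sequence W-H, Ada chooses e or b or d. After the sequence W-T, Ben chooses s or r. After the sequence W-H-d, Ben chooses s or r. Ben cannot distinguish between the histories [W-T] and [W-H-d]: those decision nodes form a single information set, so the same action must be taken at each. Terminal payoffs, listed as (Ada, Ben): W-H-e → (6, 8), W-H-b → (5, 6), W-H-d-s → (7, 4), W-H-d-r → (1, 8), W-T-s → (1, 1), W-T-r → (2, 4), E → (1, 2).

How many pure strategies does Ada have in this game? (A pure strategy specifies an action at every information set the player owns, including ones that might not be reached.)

Ada owns the root with actions {W, E} — two choices.
Ada owns the node after W with actions {H, T} — two choices.
Ada owns the node after W-H with actions {e, b, d} — three choices.
A pure strategy fixes one action at each information set independently, so the count is the product 2 × 2 × 3 = 12.
(For reference, Ben has 2 pure strategies, giving a 12×2 normal-form matrix.)

12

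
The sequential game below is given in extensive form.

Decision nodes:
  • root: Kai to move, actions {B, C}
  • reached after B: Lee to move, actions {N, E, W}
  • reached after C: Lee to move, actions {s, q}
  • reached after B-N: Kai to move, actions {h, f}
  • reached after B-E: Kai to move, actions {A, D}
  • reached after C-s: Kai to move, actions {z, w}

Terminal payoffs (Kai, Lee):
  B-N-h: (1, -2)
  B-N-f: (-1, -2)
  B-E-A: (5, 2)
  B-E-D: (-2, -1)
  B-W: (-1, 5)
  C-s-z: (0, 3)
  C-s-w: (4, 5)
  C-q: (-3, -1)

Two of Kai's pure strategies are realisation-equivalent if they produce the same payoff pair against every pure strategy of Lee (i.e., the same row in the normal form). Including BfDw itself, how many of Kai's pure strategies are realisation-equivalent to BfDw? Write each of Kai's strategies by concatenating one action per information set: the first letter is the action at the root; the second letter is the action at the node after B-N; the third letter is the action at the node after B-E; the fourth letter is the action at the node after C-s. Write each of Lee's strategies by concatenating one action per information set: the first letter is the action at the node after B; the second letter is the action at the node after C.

Row for BfDw (columns Ns, Nq, Es, Eq, Ws, Wq): (-1,-2) (-1,-2) (-2,-1) (-2,-1) (-1,5) (-1,5).
Under BfDw, Kai's choice at the node after C-s can never be reached regardless of what Lee does, so varying those choices leaves every outcome unchanged.
Holding the reachable choices fixed and varying the unreachable one freely already gives 2 equivalent strategies.
No other strategy reproduces this row, so those 2 are the full class: BfDz, BfDw.

2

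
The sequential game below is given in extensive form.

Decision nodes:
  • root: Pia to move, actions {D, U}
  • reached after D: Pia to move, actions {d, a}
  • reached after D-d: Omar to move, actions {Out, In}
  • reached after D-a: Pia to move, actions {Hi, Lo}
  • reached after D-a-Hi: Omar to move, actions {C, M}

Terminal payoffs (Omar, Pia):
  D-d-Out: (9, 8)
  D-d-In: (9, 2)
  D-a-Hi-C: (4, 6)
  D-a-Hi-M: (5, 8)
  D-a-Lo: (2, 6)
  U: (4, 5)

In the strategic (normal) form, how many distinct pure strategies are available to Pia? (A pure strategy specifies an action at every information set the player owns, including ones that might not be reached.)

8

Pia owns the root with actions {D, U} — two choices.
Pia owns the node after D with actions {d, a} — two choices.
Pia owns the node after D-a with actions {Hi, Lo} — two choices.
A pure strategy fixes one action at each information set independently, so the count is the product 2 × 2 × 2 = 8.
(For reference, Omar has 4 pure strategies, giving a 8×4 normal-form matrix.)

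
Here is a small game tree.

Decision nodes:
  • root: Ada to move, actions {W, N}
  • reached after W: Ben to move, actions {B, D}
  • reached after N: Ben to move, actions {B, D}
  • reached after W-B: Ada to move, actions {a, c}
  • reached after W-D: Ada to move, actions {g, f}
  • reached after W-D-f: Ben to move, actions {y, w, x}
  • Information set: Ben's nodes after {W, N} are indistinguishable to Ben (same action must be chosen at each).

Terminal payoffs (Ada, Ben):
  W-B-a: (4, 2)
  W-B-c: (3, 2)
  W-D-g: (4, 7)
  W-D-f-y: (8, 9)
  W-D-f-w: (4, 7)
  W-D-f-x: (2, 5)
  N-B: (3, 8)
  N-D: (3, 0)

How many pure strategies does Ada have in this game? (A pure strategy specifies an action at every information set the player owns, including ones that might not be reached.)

8

Ada owns the root with actions {W, N} — two choices.
Ada owns the node after W-B with actions {a, c} — two choices.
Ada owns the node after W-D with actions {g, f} — two choices.
A pure strategy fixes one action at each information set independently, so the count is the product 2 × 2 × 2 = 8.
(For reference, Ben has 6 pure strategies, giving a 8×6 normal-form matrix.)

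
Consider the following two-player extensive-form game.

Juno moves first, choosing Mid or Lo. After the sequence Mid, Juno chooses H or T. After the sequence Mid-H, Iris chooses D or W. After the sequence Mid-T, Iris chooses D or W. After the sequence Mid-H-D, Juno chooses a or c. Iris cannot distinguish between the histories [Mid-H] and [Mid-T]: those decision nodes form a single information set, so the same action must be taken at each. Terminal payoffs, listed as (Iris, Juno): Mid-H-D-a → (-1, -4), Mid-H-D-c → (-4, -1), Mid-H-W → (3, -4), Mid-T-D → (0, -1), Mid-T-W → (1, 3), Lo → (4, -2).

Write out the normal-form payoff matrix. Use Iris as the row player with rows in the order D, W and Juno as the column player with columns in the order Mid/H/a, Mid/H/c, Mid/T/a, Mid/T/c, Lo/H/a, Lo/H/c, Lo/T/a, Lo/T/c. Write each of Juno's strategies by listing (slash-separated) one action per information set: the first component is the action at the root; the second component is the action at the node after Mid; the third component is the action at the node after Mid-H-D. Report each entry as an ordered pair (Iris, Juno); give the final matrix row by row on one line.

D: (-1,-4) (-4,-1) (0,-1) (0,-1) (4,-2) (4,-2) (4,-2) (4,-2) | W: (3,-4) (3,-4) (1,3) (1,3) (4,-2) (4,-2) (4,-2) (4,-2)

Row D: Mid/H/a→(-1,-4), Mid/H/c→(-4,-1), Mid/T/a→(0,-1), Mid/T/c→(0,-1), Lo/H/a→(4,-2), Lo/H/c→(4,-2), Lo/T/a→(4,-2), Lo/T/c→(4,-2)
Row W: Mid/H/a→(3,-4), Mid/H/c→(3,-4), Mid/T/a→(1,3), Mid/T/c→(1,3), Lo/H/a→(4,-2), Lo/H/c→(4,-2), Lo/T/a→(4,-2), Lo/T/c→(4,-2)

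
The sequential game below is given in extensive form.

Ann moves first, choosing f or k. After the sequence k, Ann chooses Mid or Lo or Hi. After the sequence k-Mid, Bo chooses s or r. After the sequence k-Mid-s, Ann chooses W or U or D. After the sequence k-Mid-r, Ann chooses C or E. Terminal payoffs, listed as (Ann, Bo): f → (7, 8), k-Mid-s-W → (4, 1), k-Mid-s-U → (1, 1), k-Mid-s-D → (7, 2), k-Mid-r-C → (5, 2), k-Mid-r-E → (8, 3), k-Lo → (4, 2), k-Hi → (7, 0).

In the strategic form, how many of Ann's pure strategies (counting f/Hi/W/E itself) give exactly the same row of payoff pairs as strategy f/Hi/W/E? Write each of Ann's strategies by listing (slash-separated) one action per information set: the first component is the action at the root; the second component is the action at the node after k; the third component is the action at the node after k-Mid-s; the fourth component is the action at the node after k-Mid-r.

Row for f/Hi/W/E (columns s, r): (7,8) (7,8).
Under f/Hi/W/E, Ann's choice at the node after k and at the node after k-Mid-s and at the node after k-Mid-r can never be reached regardless of what Bo does, so varying those choices leaves every outcome unchanged.
Holding the reachable choices fixed and varying the unreachable ones freely already gives 3 × 3 × 2 = 18 equivalent strategies.
No other strategy reproduces this row, so those 18 are the full class: f/Mid/W/C, f/Mid/W/E, f/Mid/U/C, f/Mid/U/E, f/Mid/D/C, f/Mid/D/E, f/Lo/W/C, f/Lo/W/E, f/Lo/U/C, f/Lo/U/E, f/Lo/D/C, f/Lo/D/E, f/Hi/W/C, f/Hi/W/E, f/Hi/U/C, f/Hi/U/E, f/Hi/D/C, f/Hi/D/E.

18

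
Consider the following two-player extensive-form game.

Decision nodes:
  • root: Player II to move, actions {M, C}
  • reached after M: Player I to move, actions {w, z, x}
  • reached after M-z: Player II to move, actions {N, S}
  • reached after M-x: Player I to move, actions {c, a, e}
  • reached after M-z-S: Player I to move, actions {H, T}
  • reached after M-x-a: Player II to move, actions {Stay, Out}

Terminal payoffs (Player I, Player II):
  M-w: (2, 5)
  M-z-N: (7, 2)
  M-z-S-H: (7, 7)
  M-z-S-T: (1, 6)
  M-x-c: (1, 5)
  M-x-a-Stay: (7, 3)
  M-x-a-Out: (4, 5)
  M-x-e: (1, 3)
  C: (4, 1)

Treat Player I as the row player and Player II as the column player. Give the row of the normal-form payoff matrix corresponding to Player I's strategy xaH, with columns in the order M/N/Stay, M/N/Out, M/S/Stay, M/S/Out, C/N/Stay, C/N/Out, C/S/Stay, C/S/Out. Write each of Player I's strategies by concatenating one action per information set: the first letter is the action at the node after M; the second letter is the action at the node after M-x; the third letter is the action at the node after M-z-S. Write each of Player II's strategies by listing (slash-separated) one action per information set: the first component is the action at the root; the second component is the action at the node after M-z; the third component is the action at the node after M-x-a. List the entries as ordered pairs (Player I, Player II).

(7,3) (4,5) (7,3) (4,5) (4,1) (4,1) (4,1) (4,1)

vs M/N/Stay: Player II plays M → Player I plays x at [M] → Player I plays a at [M-x] → Player II plays Stay at [M-x-a] → (7, 3)
vs M/N/Out: Player II plays M → Player I plays x at [M] → Player I plays a at [M-x] → Player II plays Out at [M-x-a] → (4, 5)
vs M/S/Stay: Player II plays M → Player I plays x at [M] → Player I plays a at [M-x] → Player II plays Stay at [M-x-a] → (7, 3)
vs M/S/Out: Player II plays M → Player I plays x at [M] → Player I plays a at [M-x] → Player II plays Out at [M-x-a] → (4, 5)
vs C/N/Stay: Player II plays C → (4, 1)
vs C/N/Out: Player II plays C → (4, 1)
vs C/S/Stay: Player II plays C → (4, 1)
vs C/S/Out: Player II plays C → (4, 1)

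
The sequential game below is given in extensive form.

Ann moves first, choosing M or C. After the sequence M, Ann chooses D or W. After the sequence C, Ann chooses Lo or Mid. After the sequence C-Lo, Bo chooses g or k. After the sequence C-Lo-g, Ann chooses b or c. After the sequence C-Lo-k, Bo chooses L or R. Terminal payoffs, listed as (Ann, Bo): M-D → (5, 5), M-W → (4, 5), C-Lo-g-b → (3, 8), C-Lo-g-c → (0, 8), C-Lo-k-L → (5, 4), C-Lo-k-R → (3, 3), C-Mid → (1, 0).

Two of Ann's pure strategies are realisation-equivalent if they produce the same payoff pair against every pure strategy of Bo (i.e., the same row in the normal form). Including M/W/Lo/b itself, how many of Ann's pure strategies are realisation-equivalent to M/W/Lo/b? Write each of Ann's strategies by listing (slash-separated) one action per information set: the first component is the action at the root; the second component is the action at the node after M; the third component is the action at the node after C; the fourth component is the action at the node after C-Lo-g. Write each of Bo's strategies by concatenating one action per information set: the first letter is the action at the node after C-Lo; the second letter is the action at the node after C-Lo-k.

Row for M/W/Lo/b (columns gL, gR, kL, kR): (4,5) (4,5) (4,5) (4,5).
Under M/W/Lo/b, Ann's choice at the node after C and at the node after C-Lo-g can never be reached regardless of what Bo does, so varying those choices leaves every outcome unchanged.
Holding the reachable choices fixed and varying the unreachable ones freely already gives 2 × 2 = 4 equivalent strategies.
No other strategy reproduces this row, so those 4 are the full class: M/W/Lo/b, M/W/Lo/c, M/W/Mid/b, M/W/Mid/c.

4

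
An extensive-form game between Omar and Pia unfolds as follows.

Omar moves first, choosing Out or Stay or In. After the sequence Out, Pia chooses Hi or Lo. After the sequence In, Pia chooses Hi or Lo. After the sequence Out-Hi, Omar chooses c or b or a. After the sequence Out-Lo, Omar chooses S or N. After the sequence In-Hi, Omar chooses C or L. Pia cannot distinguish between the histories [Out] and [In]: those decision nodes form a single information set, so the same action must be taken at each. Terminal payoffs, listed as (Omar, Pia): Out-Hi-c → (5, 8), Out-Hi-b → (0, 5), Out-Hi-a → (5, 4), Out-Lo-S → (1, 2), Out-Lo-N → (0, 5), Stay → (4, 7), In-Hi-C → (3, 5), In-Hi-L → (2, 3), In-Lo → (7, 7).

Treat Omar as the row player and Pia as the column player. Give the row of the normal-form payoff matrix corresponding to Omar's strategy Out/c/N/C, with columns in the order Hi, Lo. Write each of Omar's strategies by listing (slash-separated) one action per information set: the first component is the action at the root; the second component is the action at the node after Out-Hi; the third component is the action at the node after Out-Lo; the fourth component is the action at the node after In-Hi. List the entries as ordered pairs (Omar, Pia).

(5,8) (0,5)

vs Hi: Omar plays Out → Pia plays Hi at [Out] → Omar plays c at [Out-Hi] → (5, 8)
vs Lo: Omar plays Out → Pia plays Lo at [Out] → Omar plays N at [Out-Lo] → (0, 5)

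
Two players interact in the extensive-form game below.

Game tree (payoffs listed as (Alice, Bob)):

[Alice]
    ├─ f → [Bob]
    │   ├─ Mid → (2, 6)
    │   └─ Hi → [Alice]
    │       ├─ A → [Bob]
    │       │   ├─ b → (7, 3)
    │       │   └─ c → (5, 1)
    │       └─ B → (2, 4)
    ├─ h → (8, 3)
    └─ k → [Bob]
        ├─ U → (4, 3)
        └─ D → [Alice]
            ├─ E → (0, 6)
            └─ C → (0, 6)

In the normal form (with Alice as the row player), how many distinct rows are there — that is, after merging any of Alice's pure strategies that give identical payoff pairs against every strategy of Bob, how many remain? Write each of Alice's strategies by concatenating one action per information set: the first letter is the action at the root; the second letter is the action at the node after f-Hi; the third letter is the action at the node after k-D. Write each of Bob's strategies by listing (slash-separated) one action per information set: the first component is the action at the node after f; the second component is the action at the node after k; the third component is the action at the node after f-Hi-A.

Alice has 12 pure strategies: fAE, fAC, fBE, fBC, hAE, hAC, hBE, hBC, kAE, kAC, kBE, kBC. Columns: Mid/U/b, Mid/U/c, Mid/D/b, Mid/D/c, Hi/U/b, Hi/U/c, Hi/D/b, Hi/D/c.
{fAE, fAC} → row (2,6) (2,6) (2,6) (2,6) (7,3) (5,1) (7,3) (5,1)
{fBE, fBC} → row (2,6) (2,6) (2,6) (2,6) (2,4) (2,4) (2,4) (2,4)
{hAE, hAC, hBE, hBC} → row (8,3) (8,3) (8,3) (8,3) (8,3) (8,3) (8,3) (8,3)
{kAE, kAC, kBE, kBC} → row (4,3) (4,3) (0,6) (0,6) (4,3) (4,3) (0,6) (0,6)
That's 4 distinct rows out of 12 strategies.

4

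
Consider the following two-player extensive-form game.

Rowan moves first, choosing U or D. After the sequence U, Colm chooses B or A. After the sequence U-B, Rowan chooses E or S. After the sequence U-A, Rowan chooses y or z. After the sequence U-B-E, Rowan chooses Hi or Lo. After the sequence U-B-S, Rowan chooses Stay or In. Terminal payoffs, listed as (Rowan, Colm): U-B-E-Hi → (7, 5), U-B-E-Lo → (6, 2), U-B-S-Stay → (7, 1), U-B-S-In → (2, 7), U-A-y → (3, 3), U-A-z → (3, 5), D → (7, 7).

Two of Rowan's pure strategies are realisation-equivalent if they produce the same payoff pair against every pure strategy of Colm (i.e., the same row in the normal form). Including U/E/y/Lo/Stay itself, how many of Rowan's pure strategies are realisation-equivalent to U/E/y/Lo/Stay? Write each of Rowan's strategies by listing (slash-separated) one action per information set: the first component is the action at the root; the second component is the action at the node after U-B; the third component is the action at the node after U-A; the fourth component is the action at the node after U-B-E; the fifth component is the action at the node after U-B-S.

Row for U/E/y/Lo/Stay (columns B, A): (6,2) (3,3).
Under U/E/y/Lo/Stay, Rowan's choice at the node after U-B-S can never be reached regardless of what Colm does, so varying those choices leaves every outcome unchanged.
Holding the reachable choices fixed and varying the unreachable one freely already gives 2 equivalent strategies.
No other strategy reproduces this row, so those 2 are the full class: U/E/y/Lo/Stay, U/E/y/Lo/In.

2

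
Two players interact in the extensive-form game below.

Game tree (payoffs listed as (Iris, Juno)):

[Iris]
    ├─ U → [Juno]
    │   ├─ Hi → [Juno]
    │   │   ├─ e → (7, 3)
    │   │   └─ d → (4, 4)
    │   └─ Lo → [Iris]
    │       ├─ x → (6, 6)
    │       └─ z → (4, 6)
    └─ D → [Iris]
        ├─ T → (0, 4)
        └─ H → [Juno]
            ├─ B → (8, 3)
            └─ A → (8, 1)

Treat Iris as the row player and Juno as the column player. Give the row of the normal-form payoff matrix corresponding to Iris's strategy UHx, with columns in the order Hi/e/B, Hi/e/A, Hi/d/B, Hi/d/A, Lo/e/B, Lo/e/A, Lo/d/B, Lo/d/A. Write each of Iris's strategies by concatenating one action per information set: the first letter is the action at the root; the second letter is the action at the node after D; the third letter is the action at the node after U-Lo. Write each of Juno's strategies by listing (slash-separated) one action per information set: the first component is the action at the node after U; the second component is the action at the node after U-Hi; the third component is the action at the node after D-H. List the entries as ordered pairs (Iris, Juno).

vs Hi/e/B: Iris plays U → Juno plays Hi at [U] → Juno plays e at [U-Hi] → (7, 3)
vs Hi/e/A: Iris plays U → Juno plays Hi at [U] → Juno plays e at [U-Hi] → (7, 3)
vs Hi/d/B: Iris plays U → Juno plays Hi at [U] → Juno plays d at [U-Hi] → (4, 4)
vs Hi/d/A: Iris plays U → Juno plays Hi at [U] → Juno plays d at [U-Hi] → (4, 4)
vs Lo/e/B: Iris plays U → Juno plays Lo at [U] → Iris plays x at [U-Lo] → (6, 6)
vs Lo/e/A: Iris plays U → Juno plays Lo at [U] → Iris plays x at [U-Lo] → (6, 6)
vs Lo/d/B: Iris plays U → Juno plays Lo at [U] → Iris plays x at [U-Lo] → (6, 6)
vs Lo/d/A: Iris plays U → Juno plays Lo at [U] → Iris plays x at [U-Lo] → (6, 6)

(7,3) (7,3) (4,4) (4,4) (6,6) (6,6) (6,6) (6,6)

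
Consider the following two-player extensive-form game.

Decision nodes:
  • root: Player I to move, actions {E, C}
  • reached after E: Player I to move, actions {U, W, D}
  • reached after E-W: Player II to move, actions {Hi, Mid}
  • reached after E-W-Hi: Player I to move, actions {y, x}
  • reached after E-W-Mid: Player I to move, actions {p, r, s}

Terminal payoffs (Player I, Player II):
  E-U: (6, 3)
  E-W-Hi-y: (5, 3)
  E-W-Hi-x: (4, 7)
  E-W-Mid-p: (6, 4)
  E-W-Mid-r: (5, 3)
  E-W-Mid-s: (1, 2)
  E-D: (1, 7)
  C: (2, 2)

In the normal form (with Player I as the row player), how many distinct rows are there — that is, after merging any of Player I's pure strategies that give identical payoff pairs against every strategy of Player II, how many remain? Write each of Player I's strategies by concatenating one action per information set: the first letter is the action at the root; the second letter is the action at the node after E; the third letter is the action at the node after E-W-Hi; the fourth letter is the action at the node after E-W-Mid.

9

Player I has 36 pure strategies: EUyp, EUyr, EUys, EUxp, EUxr, EUxs, EWyp, EWyr, EWys, EWxp, EWxr, EWxs, EDyp, EDyr, EDys, EDxp, EDxr, EDxs, CUyp, CUyr, CUys, CUxp, CUxr, CUxs, CWyp, CWyr, CWys, CWxp, CWxr, CWxs, CDyp, CDyr, CDys, CDxp, CDxr, CDxs. Columns: Hi, Mid.
{EUyp, EUyr, EUys, EUxp, EUxr, EUxs} → row (6,3) (6,3)
{EWyp} → row (5,3) (6,4)
{EWyr} → row (5,3) (5,3)
{EWys} → row (5,3) (1,2)
{EWxp} → row (4,7) (6,4)
{EWxr} → row (4,7) (5,3)
{EWxs} → row (4,7) (1,2)
{EDyp, EDyr, EDys, EDxp, EDxr, EDxs} → row (1,7) (1,7)
{CUyp, CUyr, CUys, CUxp, CUxr, CUxs, CWyp, CWyr, CWys, CWxp, CWxr, CWxs, CDyp, CDyr, CDys, CDxp, CDxr, CDxs} → row (2,2) (2,2)
That's 9 distinct rows out of 36 strategies.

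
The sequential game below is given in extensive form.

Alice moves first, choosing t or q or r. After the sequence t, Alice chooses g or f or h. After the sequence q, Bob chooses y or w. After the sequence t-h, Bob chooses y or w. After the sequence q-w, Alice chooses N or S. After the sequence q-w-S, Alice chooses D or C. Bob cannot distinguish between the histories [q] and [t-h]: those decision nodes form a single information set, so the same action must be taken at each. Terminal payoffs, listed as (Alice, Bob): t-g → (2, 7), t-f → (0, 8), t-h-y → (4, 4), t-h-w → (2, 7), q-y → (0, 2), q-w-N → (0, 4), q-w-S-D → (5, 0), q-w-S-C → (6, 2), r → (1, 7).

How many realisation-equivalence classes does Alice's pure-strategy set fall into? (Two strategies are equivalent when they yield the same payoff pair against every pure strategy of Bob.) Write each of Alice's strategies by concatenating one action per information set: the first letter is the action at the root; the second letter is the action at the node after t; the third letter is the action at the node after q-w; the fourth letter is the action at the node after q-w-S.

7

Alice has 36 pure strategies: tgND, tgNC, tgSD, tgSC, tfND, tfNC, tfSD, tfSC, thND, thNC, thSD, thSC, qgND, qgNC, qgSD, qgSC, qfND, qfNC, qfSD, qfSC, qhND, qhNC, qhSD, qhSC, rgND, rgNC, rgSD, rgSC, rfND, rfNC, rfSD, rfSC, rhND, rhNC, rhSD, rhSC. Columns: y, w.
{tgND, tgNC, tgSD, tgSC} → row (2,7) (2,7)
{tfND, tfNC, tfSD, tfSC} → row (0,8) (0,8)
{thND, thNC, thSD, thSC} → row (4,4) (2,7)
{qgND, qgNC, qfND, qfNC, qhND, qhNC} → row (0,2) (0,4)
{qgSD, qfSD, qhSD} → row (0,2) (5,0)
{qgSC, qfSC, qhSC} → row (0,2) (6,2)
{rgND, rgNC, rgSD, rgSC, rfND, rfNC, rfSD, rfSC, rhND, rhNC, rhSD, rhSC} → row (1,7) (1,7)
That's 7 distinct rows out of 36 strategies.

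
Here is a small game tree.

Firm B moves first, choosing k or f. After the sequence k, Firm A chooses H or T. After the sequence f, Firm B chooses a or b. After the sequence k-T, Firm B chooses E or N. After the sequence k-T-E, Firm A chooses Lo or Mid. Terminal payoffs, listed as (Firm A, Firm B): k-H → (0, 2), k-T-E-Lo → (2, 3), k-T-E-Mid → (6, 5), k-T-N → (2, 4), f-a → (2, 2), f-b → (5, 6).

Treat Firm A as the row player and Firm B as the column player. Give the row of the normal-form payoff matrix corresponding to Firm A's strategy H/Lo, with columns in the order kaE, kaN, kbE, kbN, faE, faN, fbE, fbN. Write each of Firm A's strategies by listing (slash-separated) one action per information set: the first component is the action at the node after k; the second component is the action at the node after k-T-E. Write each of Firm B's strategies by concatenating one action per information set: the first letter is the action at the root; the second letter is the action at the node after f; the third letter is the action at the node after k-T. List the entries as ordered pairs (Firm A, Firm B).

(0,2) (0,2) (0,2) (0,2) (2,2) (2,2) (5,6) (5,6)

vs kaE: Firm B plays k → Firm A plays H at [k] → (0, 2)
vs kaN: Firm B plays k → Firm A plays H at [k] → (0, 2)
vs kbE: Firm B plays k → Firm A plays H at [k] → (0, 2)
vs kbN: Firm B plays k → Firm A plays H at [k] → (0, 2)
vs faE: Firm B plays f → Firm B plays a at [f] → (2, 2)
vs faN: Firm B plays f → Firm B plays a at [f] → (2, 2)
vs fbE: Firm B plays f → Firm B plays b at [f] → (5, 6)
vs fbN: Firm B plays f → Firm B plays b at [f] → (5, 6)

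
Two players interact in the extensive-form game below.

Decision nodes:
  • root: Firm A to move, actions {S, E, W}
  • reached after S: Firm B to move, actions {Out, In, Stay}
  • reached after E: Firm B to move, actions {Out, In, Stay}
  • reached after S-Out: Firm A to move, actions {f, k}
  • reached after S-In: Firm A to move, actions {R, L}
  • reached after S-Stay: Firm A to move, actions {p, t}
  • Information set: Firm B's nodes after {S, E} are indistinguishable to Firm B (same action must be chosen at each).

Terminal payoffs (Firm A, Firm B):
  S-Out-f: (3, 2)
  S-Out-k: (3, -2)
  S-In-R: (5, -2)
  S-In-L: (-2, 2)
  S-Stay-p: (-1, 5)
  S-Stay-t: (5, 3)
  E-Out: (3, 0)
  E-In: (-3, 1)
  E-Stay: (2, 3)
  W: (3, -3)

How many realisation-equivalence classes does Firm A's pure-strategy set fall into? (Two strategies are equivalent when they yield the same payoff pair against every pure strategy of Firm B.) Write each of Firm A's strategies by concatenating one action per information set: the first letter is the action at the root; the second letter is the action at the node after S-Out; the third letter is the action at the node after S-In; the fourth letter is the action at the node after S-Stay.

10

Firm A has 24 pure strategies: SfRp, SfRt, SfLp, SfLt, SkRp, SkRt, SkLp, SkLt, EfRp, EfRt, EfLp, EfLt, EkRp, EkRt, EkLp, EkLt, WfRp, WfRt, WfLp, WfLt, WkRp, WkRt, WkLp, WkLt. Columns: Out, In, Stay.
{SfRp} → row (3,2) (5,-2) (-1,5)
{SfRt} → row (3,2) (5,-2) (5,3)
{SfLp} → row (3,2) (-2,2) (-1,5)
{SfLt} → row (3,2) (-2,2) (5,3)
{SkRp} → row (3,-2) (5,-2) (-1,5)
{SkRt} → row (3,-2) (5,-2) (5,3)
{SkLp} → row (3,-2) (-2,2) (-1,5)
{SkLt} → row (3,-2) (-2,2) (5,3)
{EfRp, EfRt, EfLp, EfLt, EkRp, EkRt, EkLp, EkLt} → row (3,0) (-3,1) (2,3)
{WfRp, WfRt, WfLp, WfLt, WkRp, WkRt, WkLp, WkLt} → row (3,-3) (3,-3) (3,-3)
That's 10 distinct rows out of 24 strategies.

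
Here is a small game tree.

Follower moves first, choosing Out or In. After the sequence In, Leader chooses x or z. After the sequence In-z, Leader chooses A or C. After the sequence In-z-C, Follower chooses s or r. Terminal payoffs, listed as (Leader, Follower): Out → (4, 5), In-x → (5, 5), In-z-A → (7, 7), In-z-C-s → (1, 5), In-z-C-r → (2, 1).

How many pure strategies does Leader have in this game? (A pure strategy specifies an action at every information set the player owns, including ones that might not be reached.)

Leader owns the node after In with actions {x, z} — two choices.
Leader owns the node after In-z with actions {A, C} — two choices.
A pure strategy fixes one action at each information set independently, so the count is the product 2 × 2 = 4.

4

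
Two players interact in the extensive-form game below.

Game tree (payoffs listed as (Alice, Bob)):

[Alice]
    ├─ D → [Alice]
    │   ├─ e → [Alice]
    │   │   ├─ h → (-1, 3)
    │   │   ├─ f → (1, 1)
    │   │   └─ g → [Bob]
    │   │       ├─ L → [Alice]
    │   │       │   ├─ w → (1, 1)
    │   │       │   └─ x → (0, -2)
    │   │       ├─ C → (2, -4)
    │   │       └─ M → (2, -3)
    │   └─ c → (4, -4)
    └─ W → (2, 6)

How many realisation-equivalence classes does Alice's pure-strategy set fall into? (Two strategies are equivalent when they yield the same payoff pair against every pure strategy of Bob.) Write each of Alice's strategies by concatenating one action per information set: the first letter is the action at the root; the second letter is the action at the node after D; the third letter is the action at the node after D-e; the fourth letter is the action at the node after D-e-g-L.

Alice has 24 pure strategies: Dehw, Dehx, Defw, Defx, Degw, Degx, Dchw, Dchx, Dcfw, Dcfx, Dcgw, Dcgx, Wehw, Wehx, Wefw, Wefx, Wegw, Wegx, Wchw, Wchx, Wcfw, Wcfx, Wcgw, Wcgx. Columns: L, C, M.
{Dehw, Dehx} → row (-1,3) (-1,3) (-1,3)
{Defw, Defx} → row (1,1) (1,1) (1,1)
{Degw} → row (1,1) (2,-4) (2,-3)
{Degx} → row (0,-2) (2,-4) (2,-3)
{Dchw, Dchx, Dcfw, Dcfx, Dcgw, Dcgx} → row (4,-4) (4,-4) (4,-4)
{Wehw, Wehx, Wefw, Wefx, Wegw, Wegx, Wchw, Wchx, Wcfw, Wcfx, Wcgw, Wcgx} → row (2,6) (2,6) (2,6)
That's 6 distinct rows out of 24 strategies.

6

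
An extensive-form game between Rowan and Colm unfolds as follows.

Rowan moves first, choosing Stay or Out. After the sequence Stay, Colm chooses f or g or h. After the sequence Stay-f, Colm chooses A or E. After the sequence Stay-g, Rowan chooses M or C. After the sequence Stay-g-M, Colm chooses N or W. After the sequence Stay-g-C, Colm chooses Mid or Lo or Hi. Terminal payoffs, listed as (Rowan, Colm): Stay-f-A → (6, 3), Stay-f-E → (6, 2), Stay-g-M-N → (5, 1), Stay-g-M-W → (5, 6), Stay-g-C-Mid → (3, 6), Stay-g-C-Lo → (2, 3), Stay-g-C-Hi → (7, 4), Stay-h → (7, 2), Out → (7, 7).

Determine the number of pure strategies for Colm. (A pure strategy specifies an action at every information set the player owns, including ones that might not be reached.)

Colm owns the node after Stay with actions {f, g, h} — three choices.
Colm owns the node after Stay-f with actions {A, E} — two choices.
Colm owns the node after Stay-g-M with actions {N, W} — two choices.
Colm owns the node after Stay-g-C with actions {Mid, Lo, Hi} — three choices.
A pure strategy fixes one action at each information set independently, so the count is the product 3 × 2 × 2 × 3 = 36.
(For reference, Rowan has 4 pure strategies, giving a 36×4 normal-form matrix.)

36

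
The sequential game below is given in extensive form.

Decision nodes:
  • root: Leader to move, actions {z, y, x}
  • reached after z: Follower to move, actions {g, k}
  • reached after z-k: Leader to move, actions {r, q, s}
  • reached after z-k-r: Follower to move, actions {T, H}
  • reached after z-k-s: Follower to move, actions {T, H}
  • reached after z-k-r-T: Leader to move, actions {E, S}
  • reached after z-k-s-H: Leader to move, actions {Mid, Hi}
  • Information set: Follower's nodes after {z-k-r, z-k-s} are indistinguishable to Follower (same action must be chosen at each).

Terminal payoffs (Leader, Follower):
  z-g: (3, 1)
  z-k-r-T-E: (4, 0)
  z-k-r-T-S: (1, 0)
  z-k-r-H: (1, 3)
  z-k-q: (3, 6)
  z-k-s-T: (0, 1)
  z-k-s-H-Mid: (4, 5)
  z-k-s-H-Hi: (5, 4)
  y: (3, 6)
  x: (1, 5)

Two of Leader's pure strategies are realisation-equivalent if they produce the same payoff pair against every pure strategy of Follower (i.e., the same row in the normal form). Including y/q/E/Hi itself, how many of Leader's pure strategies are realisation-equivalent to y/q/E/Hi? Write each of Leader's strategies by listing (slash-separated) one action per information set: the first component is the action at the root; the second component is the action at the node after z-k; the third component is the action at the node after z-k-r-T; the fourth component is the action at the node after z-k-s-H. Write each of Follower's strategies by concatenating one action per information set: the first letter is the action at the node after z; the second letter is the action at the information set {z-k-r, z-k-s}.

12

Row for y/q/E/Hi (columns gT, gH, kT, kH): (3,6) (3,6) (3,6) (3,6).
Under y/q/E/Hi, Leader's choice at the node after z-k and at the node after z-k-r-T and at the node after z-k-s-H can never be reached regardless of what Follower does, so varying those choices leaves every outcome unchanged.
Holding the reachable choices fixed and varying the unreachable ones freely already gives 3 × 2 × 2 = 12 equivalent strategies.
No other strategy reproduces this row, so those 12 are the full class: y/r/E/Mid, y/r/E/Hi, y/r/S/Mid, y/r/S/Hi, y/q/E/Mid, y/q/E/Hi, y/q/S/Mid, y/q/S/Hi, y/s/E/Mid, y/s/E/Hi, y/s/S/Mid, y/s/S/Hi.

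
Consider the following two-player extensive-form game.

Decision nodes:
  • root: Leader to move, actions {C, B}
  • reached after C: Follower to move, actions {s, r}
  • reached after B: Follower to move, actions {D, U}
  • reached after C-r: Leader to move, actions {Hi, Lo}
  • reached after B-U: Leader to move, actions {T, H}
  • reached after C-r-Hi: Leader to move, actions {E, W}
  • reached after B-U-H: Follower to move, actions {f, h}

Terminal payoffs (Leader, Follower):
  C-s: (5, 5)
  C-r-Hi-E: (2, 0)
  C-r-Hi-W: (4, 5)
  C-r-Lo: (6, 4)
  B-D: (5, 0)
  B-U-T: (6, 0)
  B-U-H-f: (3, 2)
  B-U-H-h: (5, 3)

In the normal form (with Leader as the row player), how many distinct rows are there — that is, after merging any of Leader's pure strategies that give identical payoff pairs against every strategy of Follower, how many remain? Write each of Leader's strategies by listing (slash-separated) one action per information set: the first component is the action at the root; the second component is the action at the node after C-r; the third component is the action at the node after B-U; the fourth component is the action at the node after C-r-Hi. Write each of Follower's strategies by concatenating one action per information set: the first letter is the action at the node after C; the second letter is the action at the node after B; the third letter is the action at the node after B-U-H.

Leader has 16 pure strategies: C/Hi/T/E, C/Hi/T/W, C/Hi/H/E, C/Hi/H/W, C/Lo/T/E, C/Lo/T/W, C/Lo/H/E, C/Lo/H/W, B/Hi/T/E, B/Hi/T/W, B/Hi/H/E, B/Hi/H/W, B/Lo/T/E, B/Lo/T/W, B/Lo/H/E, B/Lo/H/W. Columns: sDf, sDh, sUf, sUh, rDf, rDh, rUf, rUh.
{C/Hi/T/E, C/Hi/H/E} → row (5,5) (5,5) (5,5) (5,5) (2,0) (2,0) (2,0) (2,0)
{C/Hi/T/W, C/Hi/H/W} → row (5,5) (5,5) (5,5) (5,5) (4,5) (4,5) (4,5) (4,5)
{C/Lo/T/E, C/Lo/T/W, C/Lo/H/E, C/Lo/H/W} → row (5,5) (5,5) (5,5) (5,5) (6,4) (6,4) (6,4) (6,4)
{B/Hi/T/E, B/Hi/T/W, B/Lo/T/E, B/Lo/T/W} → row (5,0) (5,0) (6,0) (6,0) (5,0) (5,0) (6,0) (6,0)
{B/Hi/H/E, B/Hi/H/W, B/Lo/H/E, B/Lo/H/W} → row (5,0) (5,0) (3,2) (5,3) (5,0) (5,0) (3,2) (5,3)
That's 5 distinct rows out of 16 strategies.

5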